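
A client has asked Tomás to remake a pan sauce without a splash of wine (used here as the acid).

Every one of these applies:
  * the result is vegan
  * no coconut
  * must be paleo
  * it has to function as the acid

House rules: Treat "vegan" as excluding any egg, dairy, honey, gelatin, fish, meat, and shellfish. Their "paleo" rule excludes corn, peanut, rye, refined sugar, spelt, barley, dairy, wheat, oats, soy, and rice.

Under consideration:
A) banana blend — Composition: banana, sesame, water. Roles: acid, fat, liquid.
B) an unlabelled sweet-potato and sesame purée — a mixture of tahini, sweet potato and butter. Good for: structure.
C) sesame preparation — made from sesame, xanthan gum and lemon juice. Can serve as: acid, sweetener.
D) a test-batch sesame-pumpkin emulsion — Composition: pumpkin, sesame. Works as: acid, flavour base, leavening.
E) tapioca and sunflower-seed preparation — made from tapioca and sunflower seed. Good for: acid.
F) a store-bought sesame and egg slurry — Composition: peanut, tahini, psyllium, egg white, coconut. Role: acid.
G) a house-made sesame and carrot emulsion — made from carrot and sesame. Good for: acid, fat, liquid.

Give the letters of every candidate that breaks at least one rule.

A: all constraints satisfied — valid
B: not usable as an acid; has butter, so not vegan (and 1 more) — out
C: nothing on the exclusion list — OK
D: nothing on the exclusion list — keep
E: works as an acid, vegan, no coconut — OK
F: has egg white, so not vegan; has peanut, so not paleo (and 1 more) — out
G: works as an acid, no coconut, paleo — valid

B, F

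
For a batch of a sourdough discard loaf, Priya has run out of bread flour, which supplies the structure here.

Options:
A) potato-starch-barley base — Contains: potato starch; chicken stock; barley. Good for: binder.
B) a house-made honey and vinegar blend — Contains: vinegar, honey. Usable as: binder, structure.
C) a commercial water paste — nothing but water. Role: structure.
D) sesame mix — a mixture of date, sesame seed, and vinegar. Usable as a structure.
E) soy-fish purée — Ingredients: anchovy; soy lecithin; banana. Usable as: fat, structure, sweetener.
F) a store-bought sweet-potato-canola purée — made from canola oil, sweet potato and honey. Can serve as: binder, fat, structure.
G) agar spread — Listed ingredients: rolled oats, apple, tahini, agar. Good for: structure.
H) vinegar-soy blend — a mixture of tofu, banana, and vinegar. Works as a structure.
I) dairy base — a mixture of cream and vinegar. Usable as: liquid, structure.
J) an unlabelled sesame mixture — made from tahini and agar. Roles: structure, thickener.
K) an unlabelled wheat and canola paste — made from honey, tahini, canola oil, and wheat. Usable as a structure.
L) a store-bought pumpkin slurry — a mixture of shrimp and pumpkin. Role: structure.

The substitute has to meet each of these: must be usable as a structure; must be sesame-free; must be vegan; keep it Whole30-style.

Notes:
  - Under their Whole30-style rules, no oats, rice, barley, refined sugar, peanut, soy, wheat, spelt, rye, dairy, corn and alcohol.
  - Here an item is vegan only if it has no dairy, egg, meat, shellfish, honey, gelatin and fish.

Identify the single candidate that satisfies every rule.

A: not usable as a structure; has barley, so not Whole30-style (and 1 more) — reject
B: has honey, so not vegan — reject
C: vegan, no sesame — OK
D: has sesame seed, so not sesame-free — out
E: has soy lecithin, so not Whole30-style; has anchovy, so not vegan — out
F: has honey, so not vegan — reject
G: has rolled oats, so not Whole30-style; has tahini, so not sesame-free — reject
H: has tofu, so not Whole30-style — no
I: has cream, so not Whole30-style; has cream, so not vegan — no
J: has tahini, so not sesame-free — no
K: has wheat, so not Whole30-style; has honey, so not vegan (and 1 more) — no
L: has shrimp, so not vegan — reject

C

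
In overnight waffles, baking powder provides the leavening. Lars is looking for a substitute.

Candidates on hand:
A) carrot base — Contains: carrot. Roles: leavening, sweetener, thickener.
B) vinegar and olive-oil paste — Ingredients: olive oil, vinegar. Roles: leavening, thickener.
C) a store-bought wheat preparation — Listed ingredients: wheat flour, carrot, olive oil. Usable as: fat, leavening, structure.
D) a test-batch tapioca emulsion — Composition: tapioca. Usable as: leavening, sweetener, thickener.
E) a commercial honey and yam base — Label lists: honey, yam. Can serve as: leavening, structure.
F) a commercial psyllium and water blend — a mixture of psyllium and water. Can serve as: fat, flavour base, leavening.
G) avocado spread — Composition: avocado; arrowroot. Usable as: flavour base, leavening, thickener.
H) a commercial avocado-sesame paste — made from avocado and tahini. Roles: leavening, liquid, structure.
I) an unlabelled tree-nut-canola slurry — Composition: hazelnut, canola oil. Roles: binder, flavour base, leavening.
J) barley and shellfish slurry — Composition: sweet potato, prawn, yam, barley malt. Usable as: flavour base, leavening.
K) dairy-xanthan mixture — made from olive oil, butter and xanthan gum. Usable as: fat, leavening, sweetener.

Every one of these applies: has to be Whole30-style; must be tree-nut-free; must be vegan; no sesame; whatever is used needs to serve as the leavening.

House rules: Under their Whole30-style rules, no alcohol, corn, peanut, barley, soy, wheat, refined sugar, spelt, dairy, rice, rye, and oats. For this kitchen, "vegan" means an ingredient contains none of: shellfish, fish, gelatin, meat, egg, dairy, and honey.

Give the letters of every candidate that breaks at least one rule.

A: vegan, no sesame — keep
B: only olive oil and vinegar; none excluded — valid
C: has wheat flour, so not Whole30-style — no
D: every rule checks out — valid
E: has honey, so not vegan — reject
F: vegan, no sesame — OK
G: no tree nuts, no sesame — OK
H: has tahini, so not sesame-free — reject
I: has hazelnut, so not tree-nut-free — out
J: has barley malt, so not Whole30-style; has prawn, so not vegan — reject
K: has butter, so not Whole30-style; has butter, so not vegan — no

C, E, H, I, J, K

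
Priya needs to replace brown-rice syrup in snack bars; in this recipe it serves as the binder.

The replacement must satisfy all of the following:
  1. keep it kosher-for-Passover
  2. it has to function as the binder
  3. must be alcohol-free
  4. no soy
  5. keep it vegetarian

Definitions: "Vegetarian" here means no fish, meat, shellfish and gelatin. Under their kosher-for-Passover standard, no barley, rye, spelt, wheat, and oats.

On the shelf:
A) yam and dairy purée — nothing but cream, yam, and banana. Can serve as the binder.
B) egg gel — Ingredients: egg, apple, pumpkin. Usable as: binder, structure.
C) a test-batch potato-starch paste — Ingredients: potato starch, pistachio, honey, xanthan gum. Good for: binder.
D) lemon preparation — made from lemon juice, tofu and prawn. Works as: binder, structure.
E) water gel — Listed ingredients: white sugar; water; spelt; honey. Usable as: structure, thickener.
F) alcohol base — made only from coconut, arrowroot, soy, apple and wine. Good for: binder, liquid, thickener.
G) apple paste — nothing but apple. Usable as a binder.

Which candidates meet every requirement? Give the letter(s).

A, B, C, G

A: kosher-for-Passover, no alcohol — keep
B: only egg, apple and pumpkin; none excluded — OK
C: nothing on the exclusion list — keep
D: has prawn, so not vegetarian; has tofu, so not soy-free — out
E: not usable as a binder; has spelt, so not kosher-for-Passover — no
F: has soy, so not soy-free; has wine, so not alcohol-free — no
G: works as a binder, kosher-for-Passover, vegetarian — OK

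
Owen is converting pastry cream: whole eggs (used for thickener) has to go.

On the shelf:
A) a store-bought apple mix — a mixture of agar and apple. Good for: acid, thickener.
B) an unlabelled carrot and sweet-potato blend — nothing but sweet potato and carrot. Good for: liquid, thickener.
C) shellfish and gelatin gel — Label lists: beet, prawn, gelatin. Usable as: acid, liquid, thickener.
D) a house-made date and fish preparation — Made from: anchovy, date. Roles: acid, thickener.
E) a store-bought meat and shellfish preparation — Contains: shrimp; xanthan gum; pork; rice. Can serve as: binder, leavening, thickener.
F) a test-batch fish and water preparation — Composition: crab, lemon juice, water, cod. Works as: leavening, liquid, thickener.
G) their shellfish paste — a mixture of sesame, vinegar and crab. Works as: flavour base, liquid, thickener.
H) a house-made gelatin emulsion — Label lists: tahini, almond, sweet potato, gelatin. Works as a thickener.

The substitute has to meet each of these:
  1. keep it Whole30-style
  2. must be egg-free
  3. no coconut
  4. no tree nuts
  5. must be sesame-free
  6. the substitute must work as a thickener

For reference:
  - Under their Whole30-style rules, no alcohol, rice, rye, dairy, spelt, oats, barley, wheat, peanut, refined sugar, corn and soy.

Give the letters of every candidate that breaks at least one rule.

A: nothing on the exclusion list — valid
B: only sweet potato and carrot; none excluded — OK
C: only gelatin, prawn and beet; none excluded — valid
D: nothing on the exclusion list — keep
E: has rice, so not Whole30-style — out
F: nothing on the exclusion list — valid
G: has sesame, so not sesame-free — out
H: has tahini, so not sesame-free; has almond, so not tree-nut-free — no

E, G, H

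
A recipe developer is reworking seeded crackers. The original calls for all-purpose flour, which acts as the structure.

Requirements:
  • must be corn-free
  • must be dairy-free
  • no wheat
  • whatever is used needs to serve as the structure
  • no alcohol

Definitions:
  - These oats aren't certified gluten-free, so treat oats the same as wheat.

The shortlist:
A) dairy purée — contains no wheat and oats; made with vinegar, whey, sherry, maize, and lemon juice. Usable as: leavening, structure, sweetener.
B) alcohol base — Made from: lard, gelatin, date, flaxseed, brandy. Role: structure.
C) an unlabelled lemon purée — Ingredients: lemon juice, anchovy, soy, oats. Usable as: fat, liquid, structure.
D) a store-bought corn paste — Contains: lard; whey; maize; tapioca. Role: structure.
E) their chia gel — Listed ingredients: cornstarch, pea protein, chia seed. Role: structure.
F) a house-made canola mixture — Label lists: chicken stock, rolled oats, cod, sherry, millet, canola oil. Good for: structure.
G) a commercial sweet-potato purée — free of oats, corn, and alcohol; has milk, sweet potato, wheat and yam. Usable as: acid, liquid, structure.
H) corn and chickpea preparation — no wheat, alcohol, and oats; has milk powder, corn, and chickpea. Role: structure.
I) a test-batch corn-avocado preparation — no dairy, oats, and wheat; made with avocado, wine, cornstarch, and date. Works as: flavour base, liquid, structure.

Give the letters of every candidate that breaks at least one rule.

A, B, C, D, E, F, G, H, I

A: has maize, so not corn-free; has sherry, so not alcohol-free (and 1 more) — out
B: has brandy, so not alcohol-free — out
C: has oats, so not wheat-free — out
D: has maize, so not corn-free; has whey, so not dairy-free — out
E: has cornstarch, so not corn-free — no
F: has sherry, so not alcohol-free; has rolled oats, so not wheat-free — no
G: has wheat, so not wheat-free; has milk, so not dairy-free — no
H: has corn, so not corn-free; has milk powder, so not dairy-free — reject
I: has cornstarch, so not corn-free; has wine, so not alcohol-free — reject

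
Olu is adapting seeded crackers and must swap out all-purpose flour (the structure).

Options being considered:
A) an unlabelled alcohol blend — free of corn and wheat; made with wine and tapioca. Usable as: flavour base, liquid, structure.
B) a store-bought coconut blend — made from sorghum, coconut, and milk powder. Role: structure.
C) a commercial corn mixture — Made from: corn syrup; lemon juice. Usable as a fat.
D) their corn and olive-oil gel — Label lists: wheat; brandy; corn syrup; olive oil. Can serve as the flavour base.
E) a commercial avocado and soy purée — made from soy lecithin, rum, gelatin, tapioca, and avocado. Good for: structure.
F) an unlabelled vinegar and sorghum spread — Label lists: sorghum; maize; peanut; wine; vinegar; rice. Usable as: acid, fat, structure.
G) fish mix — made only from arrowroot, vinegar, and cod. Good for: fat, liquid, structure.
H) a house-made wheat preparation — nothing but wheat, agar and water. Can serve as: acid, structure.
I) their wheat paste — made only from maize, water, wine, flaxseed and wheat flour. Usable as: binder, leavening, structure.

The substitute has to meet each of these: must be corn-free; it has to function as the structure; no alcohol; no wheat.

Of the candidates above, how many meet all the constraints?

A: has wine, so not alcohol-free — out
B: nothing on the exclusion list — OK
C: not usable as a structure; has corn syrup, so not corn-free — no
D: not usable as a structure; has brandy, so not alcohol-free (and 2 more) — reject
E: has rum, so not alcohol-free — no
F: has wine, so not alcohol-free; has maize, so not corn-free — no
G: nothing on the exclusion list — OK
H: has wheat, so not wheat-free — reject
I: has wine, so not alcohol-free; has maize, so not corn-free (and 1 more) — out

2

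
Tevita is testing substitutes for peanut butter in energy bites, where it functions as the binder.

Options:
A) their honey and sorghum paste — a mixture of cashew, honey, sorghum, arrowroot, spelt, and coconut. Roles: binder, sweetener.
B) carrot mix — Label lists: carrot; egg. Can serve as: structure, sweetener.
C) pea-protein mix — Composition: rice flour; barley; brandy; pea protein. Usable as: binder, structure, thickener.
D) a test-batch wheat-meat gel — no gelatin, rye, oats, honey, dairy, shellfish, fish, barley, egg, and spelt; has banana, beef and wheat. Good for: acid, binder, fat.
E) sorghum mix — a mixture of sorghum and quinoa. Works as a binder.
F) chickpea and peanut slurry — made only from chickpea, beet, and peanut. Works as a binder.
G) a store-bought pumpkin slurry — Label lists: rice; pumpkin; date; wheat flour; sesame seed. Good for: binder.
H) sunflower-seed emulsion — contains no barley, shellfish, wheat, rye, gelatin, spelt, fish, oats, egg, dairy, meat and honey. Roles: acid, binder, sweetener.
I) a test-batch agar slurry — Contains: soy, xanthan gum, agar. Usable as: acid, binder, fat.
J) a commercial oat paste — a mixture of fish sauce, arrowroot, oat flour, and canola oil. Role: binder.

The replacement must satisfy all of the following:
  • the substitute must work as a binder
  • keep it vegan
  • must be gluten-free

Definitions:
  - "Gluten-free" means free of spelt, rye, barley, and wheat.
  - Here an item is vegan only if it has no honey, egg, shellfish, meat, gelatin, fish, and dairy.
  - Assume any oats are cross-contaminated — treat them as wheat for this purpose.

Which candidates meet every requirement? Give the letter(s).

A: has spelt, so not gluten-free; has honey, so not vegan — no
B: not usable as a binder; has egg, so not vegan — out
C: has barley, so not gluten-free — reject
D: has wheat, so not gluten-free; has beef, so not vegan — no
E: only quinoa and sorghum; none excluded — keep
F: only peanut, chickpea, and beet; none excluded — OK
G: has wheat flour, so not gluten-free — out
H: every rule checks out — valid
I: works as a binder, gluten-free, vegan — OK
J: has oat flour, so not gluten-free; has fish sauce, so not vegan — out

E, F, H, I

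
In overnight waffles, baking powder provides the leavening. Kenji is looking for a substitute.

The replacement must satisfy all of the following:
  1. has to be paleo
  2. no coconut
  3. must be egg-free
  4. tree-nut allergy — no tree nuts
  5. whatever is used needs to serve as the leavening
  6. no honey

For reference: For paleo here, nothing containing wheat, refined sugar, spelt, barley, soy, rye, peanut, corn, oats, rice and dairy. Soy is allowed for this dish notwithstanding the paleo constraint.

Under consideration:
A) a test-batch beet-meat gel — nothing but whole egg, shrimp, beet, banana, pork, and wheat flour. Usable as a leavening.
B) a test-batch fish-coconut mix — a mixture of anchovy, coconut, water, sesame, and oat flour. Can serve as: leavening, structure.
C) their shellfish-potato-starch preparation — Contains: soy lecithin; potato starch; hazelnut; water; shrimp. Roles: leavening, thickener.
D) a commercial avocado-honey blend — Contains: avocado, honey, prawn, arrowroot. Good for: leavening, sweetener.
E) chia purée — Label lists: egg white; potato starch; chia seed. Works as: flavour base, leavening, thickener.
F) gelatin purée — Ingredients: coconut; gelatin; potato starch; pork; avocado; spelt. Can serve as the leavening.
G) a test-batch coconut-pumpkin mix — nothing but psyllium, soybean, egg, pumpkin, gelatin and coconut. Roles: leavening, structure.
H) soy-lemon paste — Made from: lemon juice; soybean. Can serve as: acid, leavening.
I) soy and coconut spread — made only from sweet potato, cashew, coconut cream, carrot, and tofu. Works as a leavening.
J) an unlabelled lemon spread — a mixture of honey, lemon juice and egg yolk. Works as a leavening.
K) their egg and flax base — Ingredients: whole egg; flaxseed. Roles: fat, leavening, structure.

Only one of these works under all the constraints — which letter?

H

A: has wheat flour, so not paleo; has whole egg, so not egg-free — no
B: has oat flour, so not paleo; has coconut, so not coconut-free — reject
C: has hazelnut, so not tree-nut-free — out
D: has honey, so not honey-free — no
E: has egg white, so not egg-free — reject
F: has spelt, so not paleo; has coconut, so not coconut-free — no
G: has coconut, so not coconut-free; has egg, so not egg-free — no
H: soy is permitted under the paleo carve-out; nothing else excluded — OK
I: has coconut cream, so not coconut-free; has cashew, so not tree-nut-free — out
J: has honey, so not honey-free; has egg yolk, so not egg-free — reject
K: has whole egg, so not egg-free — no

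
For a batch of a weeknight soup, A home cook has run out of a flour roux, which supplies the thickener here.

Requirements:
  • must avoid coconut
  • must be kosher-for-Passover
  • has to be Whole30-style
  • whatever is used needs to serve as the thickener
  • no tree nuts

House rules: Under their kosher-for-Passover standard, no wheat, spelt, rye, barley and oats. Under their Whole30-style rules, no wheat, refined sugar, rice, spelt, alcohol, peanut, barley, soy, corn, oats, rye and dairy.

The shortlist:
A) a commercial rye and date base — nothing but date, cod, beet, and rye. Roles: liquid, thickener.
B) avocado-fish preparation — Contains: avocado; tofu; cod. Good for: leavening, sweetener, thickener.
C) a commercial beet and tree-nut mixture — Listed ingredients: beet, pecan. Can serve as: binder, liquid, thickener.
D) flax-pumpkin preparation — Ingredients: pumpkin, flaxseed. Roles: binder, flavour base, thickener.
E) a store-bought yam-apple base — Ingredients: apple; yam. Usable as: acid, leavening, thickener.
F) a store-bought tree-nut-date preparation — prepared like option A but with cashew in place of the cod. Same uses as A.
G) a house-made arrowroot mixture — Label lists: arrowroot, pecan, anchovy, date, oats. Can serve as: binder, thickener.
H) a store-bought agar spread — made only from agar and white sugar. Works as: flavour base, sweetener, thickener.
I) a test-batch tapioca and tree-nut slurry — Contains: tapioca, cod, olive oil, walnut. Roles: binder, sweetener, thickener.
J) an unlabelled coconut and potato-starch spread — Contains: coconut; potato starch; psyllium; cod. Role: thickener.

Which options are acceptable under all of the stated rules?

D, E

A: has rye, so not kosher-for-Passover; has rye, so not Whole30-style — reject
B: has tofu, so not Whole30-style — out
C: has pecan, so not tree-nut-free — reject
D: only pumpkin and flaxseed; none excluded — OK
E: every rule checks out — valid
F: has rye, so not kosher-for-Passover; has rye, so not Whole30-style (and 1 more) — reject
G: has oats, so not kosher-for-Passover; has oats, so not Whole30-style (and 1 more) — reject
H: has white sugar, so not Whole30-style — reject
I: has walnut, so not tree-nut-free — reject
J: has coconut, so not coconut-free — out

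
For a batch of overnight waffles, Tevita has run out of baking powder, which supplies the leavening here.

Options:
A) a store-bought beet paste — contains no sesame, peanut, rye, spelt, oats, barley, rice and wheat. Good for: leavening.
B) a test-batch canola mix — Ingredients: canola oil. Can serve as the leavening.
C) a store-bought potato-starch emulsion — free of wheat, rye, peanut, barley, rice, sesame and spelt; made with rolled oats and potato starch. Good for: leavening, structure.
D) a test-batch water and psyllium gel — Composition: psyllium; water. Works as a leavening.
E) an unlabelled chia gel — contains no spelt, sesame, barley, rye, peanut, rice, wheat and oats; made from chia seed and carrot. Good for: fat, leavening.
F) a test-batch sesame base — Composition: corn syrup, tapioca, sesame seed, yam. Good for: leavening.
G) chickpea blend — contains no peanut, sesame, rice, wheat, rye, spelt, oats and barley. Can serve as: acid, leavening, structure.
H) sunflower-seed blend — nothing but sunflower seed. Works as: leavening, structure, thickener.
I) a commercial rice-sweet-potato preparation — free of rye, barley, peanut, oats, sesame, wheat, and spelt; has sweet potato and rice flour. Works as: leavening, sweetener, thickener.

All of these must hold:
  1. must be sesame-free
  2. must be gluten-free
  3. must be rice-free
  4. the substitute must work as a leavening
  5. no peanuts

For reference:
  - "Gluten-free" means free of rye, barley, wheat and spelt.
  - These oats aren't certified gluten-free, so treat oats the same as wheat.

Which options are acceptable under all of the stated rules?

A, B, D, E, G, H

A: works as a leavening, no peanut, no sesame — keep
B: works as a leavening, gluten-free, no sesame — keep
C: has rolled oats, so not gluten-free — out
D: every rule checks out — valid
E: all constraints satisfied — valid
F: has sesame seed, so not sesame-free — no
G: every rule checks out — OK
H: no peanut, gluten-free — keep
I: has rice flour, so not rice-free — reject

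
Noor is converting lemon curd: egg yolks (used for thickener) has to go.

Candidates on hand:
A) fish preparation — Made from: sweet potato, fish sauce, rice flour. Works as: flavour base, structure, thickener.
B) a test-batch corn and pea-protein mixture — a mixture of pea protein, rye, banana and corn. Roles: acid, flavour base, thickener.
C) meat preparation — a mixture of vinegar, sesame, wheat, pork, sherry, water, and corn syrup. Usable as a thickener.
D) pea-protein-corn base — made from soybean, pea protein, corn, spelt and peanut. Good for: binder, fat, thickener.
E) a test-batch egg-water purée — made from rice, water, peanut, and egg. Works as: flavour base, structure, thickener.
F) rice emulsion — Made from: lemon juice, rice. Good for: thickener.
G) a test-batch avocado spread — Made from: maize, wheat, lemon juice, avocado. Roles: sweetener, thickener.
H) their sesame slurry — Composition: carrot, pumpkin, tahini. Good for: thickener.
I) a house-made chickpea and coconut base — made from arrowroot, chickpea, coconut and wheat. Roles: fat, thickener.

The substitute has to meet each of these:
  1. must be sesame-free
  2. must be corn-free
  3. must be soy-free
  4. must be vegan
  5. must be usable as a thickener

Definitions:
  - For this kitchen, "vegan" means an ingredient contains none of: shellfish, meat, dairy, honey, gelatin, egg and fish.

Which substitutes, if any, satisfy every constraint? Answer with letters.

F, I

A: has fish sauce, so not vegan — out
B: has corn, so not corn-free — out
C: has pork, so not vegan; has corn syrup, so not corn-free (and 1 more) — out
D: has corn, so not corn-free; has soybean, so not soy-free — no
E: has egg, so not vegan — no
F: only rice and lemon juice; none excluded — valid
G: has maize, so not corn-free — no
H: has tahini, so not sesame-free — reject
I: every rule checks out — keep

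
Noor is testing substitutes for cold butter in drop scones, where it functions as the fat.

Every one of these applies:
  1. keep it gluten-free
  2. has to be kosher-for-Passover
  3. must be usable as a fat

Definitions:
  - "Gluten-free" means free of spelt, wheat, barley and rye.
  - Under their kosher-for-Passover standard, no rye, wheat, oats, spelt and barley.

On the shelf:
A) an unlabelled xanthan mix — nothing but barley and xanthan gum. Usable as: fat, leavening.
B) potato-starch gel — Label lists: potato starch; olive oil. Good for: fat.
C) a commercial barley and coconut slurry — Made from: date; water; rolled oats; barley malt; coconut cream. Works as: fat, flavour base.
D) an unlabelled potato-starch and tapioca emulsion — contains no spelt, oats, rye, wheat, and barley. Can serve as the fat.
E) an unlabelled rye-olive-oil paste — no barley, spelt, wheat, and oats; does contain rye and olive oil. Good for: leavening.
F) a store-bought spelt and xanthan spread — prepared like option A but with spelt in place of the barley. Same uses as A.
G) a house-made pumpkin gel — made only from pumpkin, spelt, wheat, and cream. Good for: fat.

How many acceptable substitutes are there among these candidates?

2

A: has barley, so not gluten-free; has barley, so not kosher-for-Passover — reject
B: every rule checks out — OK
C: has barley malt, so not gluten-free; has barley malt, so not kosher-for-Passover — reject
D: kosher-for-Passover, gluten-free — OK
E: not usable as a fat; has rye, so not gluten-free (and 1 more) — reject
F: has spelt, so not gluten-free; has spelt, so not kosher-for-Passover — out
G: has spelt, so not gluten-free; has spelt, so not kosher-for-Passover — no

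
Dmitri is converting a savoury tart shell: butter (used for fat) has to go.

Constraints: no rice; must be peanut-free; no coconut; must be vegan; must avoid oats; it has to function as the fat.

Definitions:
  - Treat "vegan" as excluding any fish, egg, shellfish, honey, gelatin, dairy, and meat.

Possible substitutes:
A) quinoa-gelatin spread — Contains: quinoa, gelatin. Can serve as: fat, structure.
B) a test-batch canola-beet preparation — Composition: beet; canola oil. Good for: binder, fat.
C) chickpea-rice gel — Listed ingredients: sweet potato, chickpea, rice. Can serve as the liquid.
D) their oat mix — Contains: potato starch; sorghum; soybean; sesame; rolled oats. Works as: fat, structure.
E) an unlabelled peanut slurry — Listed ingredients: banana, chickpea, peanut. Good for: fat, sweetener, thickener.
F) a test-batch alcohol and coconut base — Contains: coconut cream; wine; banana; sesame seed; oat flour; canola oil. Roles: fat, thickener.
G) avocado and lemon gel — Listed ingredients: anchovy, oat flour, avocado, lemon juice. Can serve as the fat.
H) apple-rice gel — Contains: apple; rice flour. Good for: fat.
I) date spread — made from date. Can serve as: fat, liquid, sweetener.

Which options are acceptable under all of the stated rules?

B, I

A: has gelatin, so not vegan — out
B: works as a fat, no peanut, no oats — valid
C: not usable as a fat; has rice, so not rice-free — no
D: has rolled oats, so not oat-free — no
E: has peanut, so not peanut-free — out
F: has oat flour, so not oat-free; has coconut cream, so not coconut-free — out
G: has anchovy, so not vegan; has oat flour, so not oat-free — out
H: has rice flour, so not rice-free — no
I: only date; none excluded — OK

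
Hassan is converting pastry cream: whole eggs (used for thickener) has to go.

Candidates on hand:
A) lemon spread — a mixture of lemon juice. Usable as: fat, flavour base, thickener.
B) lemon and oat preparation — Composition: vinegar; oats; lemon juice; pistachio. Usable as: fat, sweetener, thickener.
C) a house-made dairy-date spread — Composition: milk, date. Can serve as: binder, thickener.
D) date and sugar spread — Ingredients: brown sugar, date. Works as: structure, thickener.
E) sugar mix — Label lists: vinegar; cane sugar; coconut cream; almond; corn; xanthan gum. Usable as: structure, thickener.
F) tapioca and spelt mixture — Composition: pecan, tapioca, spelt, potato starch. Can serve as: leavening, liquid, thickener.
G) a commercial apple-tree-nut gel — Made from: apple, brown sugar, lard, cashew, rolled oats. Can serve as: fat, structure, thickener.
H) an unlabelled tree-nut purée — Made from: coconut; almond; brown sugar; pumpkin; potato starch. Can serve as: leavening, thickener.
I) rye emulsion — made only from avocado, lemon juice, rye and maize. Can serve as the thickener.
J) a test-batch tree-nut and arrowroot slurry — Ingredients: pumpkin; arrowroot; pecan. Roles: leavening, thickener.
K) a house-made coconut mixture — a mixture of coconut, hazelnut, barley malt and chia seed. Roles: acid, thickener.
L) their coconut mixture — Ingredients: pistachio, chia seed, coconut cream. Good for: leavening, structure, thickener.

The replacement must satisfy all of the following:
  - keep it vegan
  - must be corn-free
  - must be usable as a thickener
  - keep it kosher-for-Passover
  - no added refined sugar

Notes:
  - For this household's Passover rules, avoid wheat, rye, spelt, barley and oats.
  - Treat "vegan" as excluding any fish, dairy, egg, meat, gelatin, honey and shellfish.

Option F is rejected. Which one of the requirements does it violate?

usable as a thickener: satisfied
kosher-for-Passover: has spelt — fails
vegan: satisfied
no-added-sugar: satisfied
corn-free: satisfied

kosher-for-Passover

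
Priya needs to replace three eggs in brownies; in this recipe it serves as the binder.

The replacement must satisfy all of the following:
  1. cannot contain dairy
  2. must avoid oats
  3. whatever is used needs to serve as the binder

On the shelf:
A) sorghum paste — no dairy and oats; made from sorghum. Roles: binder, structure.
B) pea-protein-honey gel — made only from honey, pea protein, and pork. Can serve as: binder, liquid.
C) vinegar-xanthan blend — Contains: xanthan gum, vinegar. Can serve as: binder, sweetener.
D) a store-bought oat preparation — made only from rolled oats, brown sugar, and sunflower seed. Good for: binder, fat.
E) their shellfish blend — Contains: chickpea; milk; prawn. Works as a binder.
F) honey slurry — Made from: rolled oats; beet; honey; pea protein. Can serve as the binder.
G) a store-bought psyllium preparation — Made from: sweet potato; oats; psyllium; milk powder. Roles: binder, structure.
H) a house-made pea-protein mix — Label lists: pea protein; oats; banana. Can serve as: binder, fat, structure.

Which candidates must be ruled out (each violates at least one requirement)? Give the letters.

D, E, F, G, H

A: works as a binder, no oats, no dairy — valid
B: nothing on the exclusion list — OK
C: every rule checks out — OK
D: has rolled oats, so not oat-free — no
E: has milk, so not dairy-free — reject
F: has rolled oats, so not oat-free — out
G: has oats, so not oat-free; has milk powder, so not dairy-free — out
H: has oats, so not oat-free — no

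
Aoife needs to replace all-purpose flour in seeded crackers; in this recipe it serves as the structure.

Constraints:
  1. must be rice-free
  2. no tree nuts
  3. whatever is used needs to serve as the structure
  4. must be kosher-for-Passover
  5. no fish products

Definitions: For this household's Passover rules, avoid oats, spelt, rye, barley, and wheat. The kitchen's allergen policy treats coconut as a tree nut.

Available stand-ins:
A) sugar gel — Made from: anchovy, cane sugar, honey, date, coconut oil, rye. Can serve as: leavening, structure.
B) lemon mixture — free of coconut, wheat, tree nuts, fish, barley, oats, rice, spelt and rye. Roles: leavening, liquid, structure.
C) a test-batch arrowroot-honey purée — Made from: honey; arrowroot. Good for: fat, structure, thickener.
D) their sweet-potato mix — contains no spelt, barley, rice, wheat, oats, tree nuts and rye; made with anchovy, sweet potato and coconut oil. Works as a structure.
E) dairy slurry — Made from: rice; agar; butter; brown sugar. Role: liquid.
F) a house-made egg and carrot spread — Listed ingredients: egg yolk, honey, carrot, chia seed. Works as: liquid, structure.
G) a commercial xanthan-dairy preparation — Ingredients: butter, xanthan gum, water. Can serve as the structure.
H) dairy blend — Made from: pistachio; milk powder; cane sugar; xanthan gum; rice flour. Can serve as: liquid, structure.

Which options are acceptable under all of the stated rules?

B, C, F, G

A: has rye, so not kosher-for-Passover; has anchovy, so not fish-free (and 1 more) — reject
B: works as a structure, no fish, no rice — OK
C: all constraints satisfied — keep
D: has anchovy, so not fish-free; has coconut oil, so not tree-nut-free — reject
E: not usable as a structure; has rice, so not rice-free — out
F: works as a structure, no rice, tree-nut-free — OK
G: kosher-for-Passover, no rice — valid
H: has rice flour, so not rice-free; has pistachio, so not tree-nut-free — no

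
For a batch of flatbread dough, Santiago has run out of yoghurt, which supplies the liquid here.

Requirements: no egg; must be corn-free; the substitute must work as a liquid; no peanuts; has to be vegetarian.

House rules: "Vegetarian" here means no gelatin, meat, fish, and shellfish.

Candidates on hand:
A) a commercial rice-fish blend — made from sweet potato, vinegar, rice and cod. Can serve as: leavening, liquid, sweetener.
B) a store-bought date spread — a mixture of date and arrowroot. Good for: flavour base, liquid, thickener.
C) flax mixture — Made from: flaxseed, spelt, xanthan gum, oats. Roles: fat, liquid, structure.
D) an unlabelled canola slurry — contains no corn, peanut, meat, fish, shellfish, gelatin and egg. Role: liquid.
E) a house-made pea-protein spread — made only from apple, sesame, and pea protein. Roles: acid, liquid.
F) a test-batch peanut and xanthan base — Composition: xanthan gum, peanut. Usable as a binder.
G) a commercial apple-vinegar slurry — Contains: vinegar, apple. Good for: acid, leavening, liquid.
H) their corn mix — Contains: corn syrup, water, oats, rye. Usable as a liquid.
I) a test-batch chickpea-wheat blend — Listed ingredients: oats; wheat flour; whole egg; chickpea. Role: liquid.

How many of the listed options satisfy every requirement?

5

A: has cod, so not vegetarian — reject
B: only date and arrowroot; none excluded — OK
C: no corn, vegetarian — OK
D: no peanut, no corn — valid
E: only sesame, pea protein, and apple; none excluded — valid
F: not usable as a liquid; has peanut, so not peanut-free — reject
G: works as a liquid, no peanut, vegetarian — valid
H: has corn syrup, so not corn-free — out
I: has whole egg, so not egg-free — out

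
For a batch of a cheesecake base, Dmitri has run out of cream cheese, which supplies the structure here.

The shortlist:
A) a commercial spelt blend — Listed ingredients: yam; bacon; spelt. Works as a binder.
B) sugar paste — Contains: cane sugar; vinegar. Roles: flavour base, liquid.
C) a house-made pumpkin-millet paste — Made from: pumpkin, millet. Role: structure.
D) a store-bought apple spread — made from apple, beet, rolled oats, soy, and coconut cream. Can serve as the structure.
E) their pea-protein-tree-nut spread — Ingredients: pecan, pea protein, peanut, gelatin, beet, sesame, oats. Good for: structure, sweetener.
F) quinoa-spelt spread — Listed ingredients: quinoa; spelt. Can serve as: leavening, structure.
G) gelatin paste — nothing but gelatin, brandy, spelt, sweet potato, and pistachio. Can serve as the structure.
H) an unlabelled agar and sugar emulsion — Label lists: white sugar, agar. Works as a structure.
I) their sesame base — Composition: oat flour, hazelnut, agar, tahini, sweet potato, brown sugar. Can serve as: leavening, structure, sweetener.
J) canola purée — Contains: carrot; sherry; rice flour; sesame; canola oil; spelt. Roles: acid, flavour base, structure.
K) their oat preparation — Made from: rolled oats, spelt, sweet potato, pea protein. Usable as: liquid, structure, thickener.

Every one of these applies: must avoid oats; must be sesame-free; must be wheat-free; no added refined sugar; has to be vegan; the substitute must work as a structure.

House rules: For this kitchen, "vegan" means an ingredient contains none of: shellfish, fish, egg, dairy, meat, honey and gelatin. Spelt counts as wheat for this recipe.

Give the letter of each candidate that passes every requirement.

C

A: not usable as a structure; has bacon, so not vegan (and 1 more) — out
B: not usable as a structure; has cane sugar, so not no-added-sugar — no
C: wheat-free, no oats — OK
D: has rolled oats, so not oat-free — no
E: has gelatin, so not vegan; has oats, so not oat-free (and 1 more) — out
F: has spelt, so not wheat-free — reject
G: has gelatin, so not vegan; has spelt, so not wheat-free — reject
H: has white sugar, so not no-added-sugar — reject
I: has brown sugar, so not no-added-sugar; has oat flour, so not oat-free (and 1 more) — no
J: has sesame, so not sesame-free; has spelt, so not wheat-free — out
K: has rolled oats, so not oat-free; has spelt, so not wheat-free — no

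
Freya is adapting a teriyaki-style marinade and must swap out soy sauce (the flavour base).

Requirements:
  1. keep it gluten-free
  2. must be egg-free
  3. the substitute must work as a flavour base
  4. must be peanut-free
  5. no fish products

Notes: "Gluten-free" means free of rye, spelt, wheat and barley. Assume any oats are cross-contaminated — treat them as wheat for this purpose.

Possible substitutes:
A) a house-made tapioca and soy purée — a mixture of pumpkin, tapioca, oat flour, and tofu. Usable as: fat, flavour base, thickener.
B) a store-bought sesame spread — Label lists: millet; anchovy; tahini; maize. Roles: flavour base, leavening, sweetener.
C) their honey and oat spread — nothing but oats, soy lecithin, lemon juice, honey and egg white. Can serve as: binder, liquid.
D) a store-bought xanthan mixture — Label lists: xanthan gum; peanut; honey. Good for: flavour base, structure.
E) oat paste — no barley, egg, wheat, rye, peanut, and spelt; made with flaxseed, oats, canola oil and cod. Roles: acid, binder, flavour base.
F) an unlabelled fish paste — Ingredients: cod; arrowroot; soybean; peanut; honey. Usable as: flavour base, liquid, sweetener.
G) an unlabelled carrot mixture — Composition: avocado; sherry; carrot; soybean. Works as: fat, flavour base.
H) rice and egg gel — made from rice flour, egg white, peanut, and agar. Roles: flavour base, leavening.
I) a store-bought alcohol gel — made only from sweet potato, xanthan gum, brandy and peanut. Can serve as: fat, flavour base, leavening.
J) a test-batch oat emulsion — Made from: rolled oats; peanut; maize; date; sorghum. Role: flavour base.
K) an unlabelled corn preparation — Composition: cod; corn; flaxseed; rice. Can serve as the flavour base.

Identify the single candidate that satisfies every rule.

A: has oat flour, so not gluten-free — reject
B: has anchovy, so not fish-free — reject
C: not usable as a flavour base; has oats, so not gluten-free (and 1 more) — out
D: has peanut, so not peanut-free — reject
E: has oats, so not gluten-free; has cod, so not fish-free — no
F: has cod, so not fish-free; has peanut, so not peanut-free — reject
G: all constraints satisfied — valid
H: has egg white, so not egg-free; has peanut, so not peanut-free — no
I: has peanut, so not peanut-free — out
J: has rolled oats, so not gluten-free; has peanut, so not peanut-free — out
K: has cod, so not fish-free — reject

G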